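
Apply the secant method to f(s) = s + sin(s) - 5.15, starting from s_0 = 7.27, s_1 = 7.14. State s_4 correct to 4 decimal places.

5.7013

Secant update: s_(k+1) = s_k − f(s_k)·(s_k − s_(k-1))/(f(s_k) − f(s_(k-1))).
f(s_0) = 2.954274, f(s_1) = 2.745761
s_2 = 7.140000 - (2.745761)·(7.140000 - 7.270000)/(2.745761 - (2.954274)) = 5.428126; f(s_2) = -0.476484
s_3 = 5.428126 - (-0.476484)·(5.428126 - 7.140000)/(-0.476484 - (2.745761)) = 5.681266; f(s_3) = -0.034959
s_4 = 5.681266 - (-0.034959)·(5.681266 - 5.428126)/(-0.034959 - (-0.476484)) = 5.701309; f(s_4) = 0.001717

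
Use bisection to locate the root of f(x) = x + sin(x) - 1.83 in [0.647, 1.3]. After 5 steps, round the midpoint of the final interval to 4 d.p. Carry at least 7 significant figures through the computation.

f(0.647000) = -0.580205, f(1.300000) = 0.433558 (opposite signs)
step 1: m = 0.973500, f(m) = -0.029641 < 0 → root in [0.973500, 1.300000]
step 2: m = 1.136750, f(m) = 0.214022 > 0 → root in [0.973500, 1.136750]
step 3: m = 1.055125, f(m) = 0.095087 > 0 → root in [0.973500, 1.055125]
step 4: m = 1.014312, f(m) = 0.033430 > 0 → root in [0.973500, 1.014312]
step 5: m = 0.993906, f(m) = 0.002069 > 0 → root in [0.973500, 0.993906]
Midpoint of [0.973500, 0.993906] = 0.983703

0.9837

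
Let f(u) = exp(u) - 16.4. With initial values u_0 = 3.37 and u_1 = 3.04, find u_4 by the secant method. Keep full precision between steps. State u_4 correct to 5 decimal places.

f(u_0) = 12.678527, f(u_1) = 4.505243
u_2 = 3.040000 - (4.505243)·(3.040000 - 3.370000)/(4.505243 - (12.678527)) = 2.858099; f(u_2) = 1.028360
u_3 = 2.858099 - (1.028360)·(2.858099 - 3.040000)/(1.028360 - (4.505243)) = 2.804298; f(u_3) = 0.115473
u_4 = 2.804298 - (0.115473)·(2.804298 - 2.858099)/(0.115473 - (1.028360)) = 2.797492; f(u_4) = 0.003460

2.79749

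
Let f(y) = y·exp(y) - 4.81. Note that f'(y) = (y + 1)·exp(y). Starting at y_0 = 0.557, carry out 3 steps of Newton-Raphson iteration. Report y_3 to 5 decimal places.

1.33749

Newton update: y ← y − f(y)/f'(y).
y_0 = 0.557000: f = -3.837796, f' = 2.717632 → y_1 = 0.557000 - (-3.837796)/(2.717632) = 1.969184
y_1 = 1.969184: f = 9.298864, f' = 21.273692 → y_2 = 1.969184 - (9.298864)/(21.273692) = 1.532078
y_2 = 1.532078: f = 2.280122, f' = 11.717904 → y_3 = 1.532078 - (2.280122)/(11.717904) = 1.337493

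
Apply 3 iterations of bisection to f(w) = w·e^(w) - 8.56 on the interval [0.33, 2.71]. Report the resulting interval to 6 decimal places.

[1.520000, 1.817500]

f(0.330000) = -8.100981, f(2.710000) = 32.169337 (opposite signs)
step 1: m = 1.520000, f(m) = -1.610218 < 0 → root in [1.520000, 2.710000]
step 2: m = 2.115000, f(m) = 8.972474 > 0 → root in [1.520000, 2.115000]
step 3: m = 1.817500, f(m) = 2.629344 > 0 → root in [1.520000, 1.817500]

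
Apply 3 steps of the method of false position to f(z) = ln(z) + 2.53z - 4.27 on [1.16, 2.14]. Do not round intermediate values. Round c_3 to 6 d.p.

1.521797

False-position update: c = (a·f(b) − b·f(a))/(f(b) − f(a)); replace the endpoint whose sign matches f(c).
f(1.160000) = -1.186780, f(2.140000) = 1.905006
step 1: c = 1.536172, f(c) = 0.045810 > 0 → new bracket [1.160000, 1.536172]
step 2: c = 1.522192, f(c) = 0.001296 > 0 → new bracket [1.160000, 1.522192]
step 3: c = 1.521797, f(c) = 0.000037 > 0 → new bracket [1.160000, 1.521797]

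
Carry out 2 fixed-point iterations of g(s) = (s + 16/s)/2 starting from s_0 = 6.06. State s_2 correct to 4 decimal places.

s_1 = g(6.060000) = 4.350132
s_2 = g(4.350132) = 4.014091

4.0141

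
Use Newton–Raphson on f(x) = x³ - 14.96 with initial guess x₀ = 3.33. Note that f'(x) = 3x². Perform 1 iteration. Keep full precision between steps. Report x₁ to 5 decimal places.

x_0 = 3.330000: f = 21.966037, f' = 33.266700 → x_1 = 3.330000 - (21.966037)/(33.266700) = 2.669699

2.66970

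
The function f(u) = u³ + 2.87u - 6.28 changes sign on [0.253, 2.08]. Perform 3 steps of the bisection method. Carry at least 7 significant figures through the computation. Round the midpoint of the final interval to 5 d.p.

f(0.253000) = -5.537696, f(2.080000) = 8.688512 (opposite signs)
step 1: m = 1.166500, f(m) = -1.344862 < 0 → root in [1.166500, 2.080000]
step 2: m = 1.623250, f(m) = 2.655895 > 0 → root in [1.166500, 1.623250]
step 3: m = 1.394875, f(m) = 0.437266 > 0 → root in [1.166500, 1.394875]
Midpoint of [1.166500, 1.394875] = 1.280687

1.28069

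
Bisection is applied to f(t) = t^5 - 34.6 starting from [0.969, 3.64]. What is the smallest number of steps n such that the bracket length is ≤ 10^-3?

12

Initial width b − a = 3.64 − 0.969 = 2.671000.
After n steps the width is (b−a)/2^n; need (b−a)/2^n ≤ 10^-3.
So n ≥ log₂(2.671000/10^-3) = log₂(2671.0000) ≈ 11.3832.
Hence n = 12.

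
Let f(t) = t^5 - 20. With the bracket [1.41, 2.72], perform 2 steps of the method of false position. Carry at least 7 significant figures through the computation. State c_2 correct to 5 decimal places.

1.63673

f(1.410000) = -14.426916, f(2.720000) = 128.882797
step 1: c = 1.541877, f(c) = -11.285375 < 0 → new bracket [1.541877, 2.720000]
step 2: c = 1.636731, f(c) = -8.254080 < 0 → new bracket [1.636731, 2.720000]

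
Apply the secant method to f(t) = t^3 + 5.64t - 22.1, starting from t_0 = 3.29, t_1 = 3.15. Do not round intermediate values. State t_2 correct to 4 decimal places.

f(t_0) = 32.066889, f(t_1) = 26.921875
t_2 = 3.150000 - (26.921875)·(3.150000 - 3.290000)/(26.921875 - (32.066889)) = 2.417434; f(t_2) = 5.661780

2.4174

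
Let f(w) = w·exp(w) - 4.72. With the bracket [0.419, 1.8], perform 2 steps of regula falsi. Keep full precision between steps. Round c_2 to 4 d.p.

1.1850

f(0.419000) = -4.082935, f(1.800000) = 6.169365
step 1: c = 0.968977, f(c) = -2.166504 < 0 → new bracket [0.968977, 1.800000]
step 2: c = 1.184961, f(c) = -0.844512 < 0 → new bracket [1.184961, 1.800000]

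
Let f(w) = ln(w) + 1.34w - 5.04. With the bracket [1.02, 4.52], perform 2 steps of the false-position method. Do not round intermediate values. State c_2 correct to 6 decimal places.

2.967965

False-position update: c = (a·f(b) − b·f(a))/(f(b) − f(a)); replace the endpoint whose sign matches f(c).
f(1.020000) = -3.653397, f(4.520000) = 2.525312
step 1: c = 3.089508, f(c) = 0.227953 > 0 → new bracket [1.020000, 3.089508]
step 2: c = 2.967965, f(c) = 0.024950 > 0 → new bracket [1.020000, 2.967965]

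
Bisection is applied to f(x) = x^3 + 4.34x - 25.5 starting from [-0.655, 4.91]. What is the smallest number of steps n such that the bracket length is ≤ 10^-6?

23

Initial width b − a = 4.91 − -0.655 = 5.565000.
After n steps the width is (b−a)/2^n; need (b−a)/2^n ≤ 10^-6.
So n ≥ log₂(5.565000/10^-6) = log₂(5565000.0000) ≈ 22.4080.
Hence n = 23.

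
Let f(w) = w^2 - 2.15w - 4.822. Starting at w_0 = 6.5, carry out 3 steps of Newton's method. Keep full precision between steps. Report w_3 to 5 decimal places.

Newton update: w ← w − f(w)/f'(w).
f'(w) = 2w - 2.15
w_0 = 6.500000: f = 23.453000, f' = 10.850000 → w_1 = 6.500000 - (23.453000)/(10.850000) = 4.338433
w_1 = 4.338433: f = 4.672371, f' = 6.526866 → w_2 = 4.338433 - (4.672371)/(6.526866) = 3.622566
w_2 = 3.622566: f = 0.512466, f' = 5.095131 → w_3 = 3.622566 - (0.512466)/(5.095131) = 3.521986

3.52199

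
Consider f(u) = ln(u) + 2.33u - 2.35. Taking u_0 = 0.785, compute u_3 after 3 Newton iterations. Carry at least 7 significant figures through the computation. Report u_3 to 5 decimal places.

1.00601

f'(u) = 1/u + 2.33
u_0 = 0.785000: f = -0.763022, f' = 3.603885 → u_1 = 0.785000 - (-0.763022)/(3.603885) = 0.996722
u_1 = 0.996722: f = -0.030921, f' = 3.333289 → u_2 = 0.996722 - (-0.030921)/(3.333289) = 1.005998
u_2 = 1.005998: f = -0.000043, f' = 3.324037 → u_3 = 1.005998 - (-0.000043)/(3.324037) = 1.006011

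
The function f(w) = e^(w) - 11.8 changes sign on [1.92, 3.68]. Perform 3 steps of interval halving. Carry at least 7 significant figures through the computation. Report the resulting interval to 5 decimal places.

[2.36000, 2.58000]

f(1.920000) = -4.979042, f(3.680000) = 27.846394 (opposite signs)
step 1: m = 2.800000, f(m) = 4.644647 > 0 → root in [1.920000, 2.800000]
step 2: m = 2.360000, f(m) = -1.209049 < 0 → root in [2.360000, 2.800000]
step 3: m = 2.580000, f(m) = 1.397138 > 0 → root in [2.360000, 2.580000]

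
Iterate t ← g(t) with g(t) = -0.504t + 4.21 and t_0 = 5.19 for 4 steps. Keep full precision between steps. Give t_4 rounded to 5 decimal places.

2.95347

t_1 = g(5.190000) = 1.594240
t_2 = g(1.594240) = 3.406503
t_3 = g(3.406503) = 2.493122
t_4 = g(2.493122) = 2.953466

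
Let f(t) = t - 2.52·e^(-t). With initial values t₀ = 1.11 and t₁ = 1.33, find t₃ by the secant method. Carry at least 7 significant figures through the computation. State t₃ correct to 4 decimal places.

0.9636

f(t_0) = 0.279511, f(t_1) = 0.663517
t_2 = 1.330000 - (0.663517)·(1.330000 - 1.110000)/(0.663517 - (0.279511)) = 0.949866; f(t_2) = -0.024853
t_3 = 0.949866 - (-0.024853)·(0.949866 - 1.330000)/(-0.024853 - (0.663517)) = 0.963590; f(t_3) = 0.002157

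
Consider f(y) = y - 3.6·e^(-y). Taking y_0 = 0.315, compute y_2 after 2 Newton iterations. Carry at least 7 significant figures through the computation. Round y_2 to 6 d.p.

f'(y) = 1 + 3.6·e^(-y)
y_0 = 0.315000: f = -2.312240, f' = 3.627240 → y_1 = 0.315000 - (-2.312240)/(3.627240) = 0.952465
y_1 = 0.952465: f = -0.436374, f' = 2.388839 → y_2 = 0.952465 - (-0.436374)/(2.388839) = 1.135137

1.135137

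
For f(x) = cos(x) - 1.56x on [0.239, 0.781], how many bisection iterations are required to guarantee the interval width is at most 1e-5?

16

Initial width b − a = 0.781 − 0.239 = 0.542000.
After n steps the width is (b−a)/2^n; need (b−a)/2^n ≤ 1e-5.
So n ≥ log₂(0.542000/1e-5) = log₂(54200.0000) ≈ 15.7260.
Hence n = 16.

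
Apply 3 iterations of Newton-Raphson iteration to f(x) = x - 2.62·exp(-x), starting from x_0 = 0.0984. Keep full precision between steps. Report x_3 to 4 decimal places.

f'(x) = 1 + 2.62·exp(-x)
x_0 = 0.098400: f = -2.276070, f' = 3.374470 → x_1 = 0.098400 - (-2.276070)/(3.374470) = 0.772897
x_1 = 0.772897: f = -0.436688, f' = 2.209585 → x_2 = 0.772897 - (-0.436688)/(2.209585) = 0.970530
x_2 = 0.970530: f = -0.022140, f' = 1.992671 → x_3 = 0.970530 - (-0.022140)/(1.992671) = 0.981641

0.9816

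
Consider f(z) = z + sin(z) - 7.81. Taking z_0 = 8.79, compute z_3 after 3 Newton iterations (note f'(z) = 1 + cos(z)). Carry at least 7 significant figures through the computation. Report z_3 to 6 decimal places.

Newton update: z ← z − f(z)/f'(z).
z_0 = 8.790000: f = 1.572999, f' = 0.194797 → z_1 = 8.790000 - (1.572999)/(0.194797) = 0.714917
z_1 = 0.714917: f = -6.439527, f' = 1.755147 → z_2 = 0.714917 - (-6.439527)/(1.755147) = 4.383856
z_2 = 4.383856: f = -4.372661, f' = 0.677345 → z_3 = 4.383856 - (-4.372661)/(0.677345) = 10.839445

10.839445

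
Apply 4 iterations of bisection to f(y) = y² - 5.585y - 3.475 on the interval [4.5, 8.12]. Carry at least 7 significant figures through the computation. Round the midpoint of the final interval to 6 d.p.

f(4.500000) = -8.357500, f(8.120000) = 17.109200 (opposite signs)
step 1: m = 6.310000, f(m) = 1.099750 > 0 → root in [4.500000, 6.310000]
step 2: m = 5.405000, f(m) = -4.447900 < 0 → root in [5.405000, 6.310000]
step 3: m = 5.857500, f(m) = -1.878831 < 0 → root in [5.857500, 6.310000]
step 4: m = 6.083750, f(m) = -0.440730 < 0 → root in [6.083750, 6.310000]
Midpoint of [6.083750, 6.310000] = 6.196875

6.196875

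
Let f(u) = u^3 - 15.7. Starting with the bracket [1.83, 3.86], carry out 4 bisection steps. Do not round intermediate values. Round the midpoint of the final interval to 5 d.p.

f(1.830000) = -9.571513, f(3.860000) = 41.812456 (opposite signs)
step 1: m = 2.845000, f(m) = 7.327501 > 0 → root in [1.830000, 2.845000]
step 2: m = 2.337500, f(m) = -2.928119 < 0 → root in [2.337500, 2.845000]
step 3: m = 2.591250, f(m) = 1.699147 > 0 → root in [2.337500, 2.591250]
step 4: m = 2.464375, f(m) = -0.733495 < 0 → root in [2.464375, 2.591250]
Midpoint of [2.464375, 2.591250] = 2.527812

2.52781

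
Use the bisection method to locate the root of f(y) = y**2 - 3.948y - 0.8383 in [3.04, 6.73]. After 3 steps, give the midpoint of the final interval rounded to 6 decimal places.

f(3.040000) = -3.598620, f(6.730000) = 17.884560 (opposite signs)
step 1: m = 4.885000, f(m) = 3.738945 > 0 → root in [3.040000, 4.885000]
step 2: m = 3.962500, f(m) = -0.780844 < 0 → root in [3.962500, 4.885000]
step 3: m = 4.423750, f(m) = 1.266299 > 0 → root in [3.962500, 4.423750]
Midpoint of [3.962500, 4.423750] = 4.193125

4.193125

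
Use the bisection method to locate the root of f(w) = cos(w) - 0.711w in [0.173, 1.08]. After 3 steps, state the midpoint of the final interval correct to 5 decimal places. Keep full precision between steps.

0.90994

f(0.173000) = 0.862070, f(1.080000) = -0.296552 (opposite signs)
step 1: m = 0.626500, f(m) = 0.364643 > 0 → root in [0.626500, 1.080000]
step 2: m = 0.853250, f(m) = 0.050877 > 0 → root in [0.853250, 1.080000]
step 3: m = 0.966625, f(m) = -0.119190 < 0 → root in [0.853250, 0.966625]
Midpoint of [0.853250, 0.966625] = 0.909938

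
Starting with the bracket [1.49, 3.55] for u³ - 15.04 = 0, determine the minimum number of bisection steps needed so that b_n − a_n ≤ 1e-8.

Initial width b − a = 3.55 − 1.49 = 2.060000.
After n steps the width is (b−a)/2^n; need (b−a)/2^n ≤ 1e-8.
So n ≥ log₂(2.060000/1e-8) = log₂(206000000.0000) ≈ 27.6181.
Hence n = 28.

28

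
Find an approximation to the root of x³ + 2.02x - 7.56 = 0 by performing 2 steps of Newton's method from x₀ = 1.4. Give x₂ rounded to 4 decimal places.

f'(x) = 3x² + 2.02
x_0 = 1.400000: f = -1.988000, f' = 7.900000 → x_1 = 1.400000 - (-1.988000)/(7.900000) = 1.651646
x_1 = 1.651646: f = 0.281903, f' = 10.203799 → x_2 = 1.651646 - (0.281903)/(10.203799) = 1.624018

1.6240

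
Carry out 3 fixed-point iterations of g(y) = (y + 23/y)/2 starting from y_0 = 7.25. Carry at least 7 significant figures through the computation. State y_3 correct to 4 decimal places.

4.7959

y_1 = g(7.250000) = 5.211207
y_2 = g(5.211207) = 4.812386
y_3 = g(4.812386) = 4.795860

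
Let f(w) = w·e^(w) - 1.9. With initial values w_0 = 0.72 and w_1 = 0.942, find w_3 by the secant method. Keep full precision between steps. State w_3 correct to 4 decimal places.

0.8284

f(w_0) = -0.420808, f(w_1) = 0.516330
w_2 = 0.942000 - (0.516330)·(0.942000 - 0.720000)/(0.516330 - (-0.420808)) = 0.819686; f(w_2) = -0.039488
w_3 = 0.819686 - (-0.039488)·(0.819686 - 0.942000)/(-0.039488 - (0.516330)) = 0.828376; f(w_3) = -0.003354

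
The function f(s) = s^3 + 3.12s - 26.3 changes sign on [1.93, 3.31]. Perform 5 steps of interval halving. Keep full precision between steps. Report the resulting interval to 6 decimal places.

f(1.930000) = -13.089343, f(3.310000) = 20.291891 (opposite signs)
step 1: m = 2.620000, f(m) = -0.140872 < 0 → root in [2.620000, 3.310000]
step 2: m = 2.965000, f(m) = 9.016782 > 0 → root in [2.620000, 2.965000]
step 3: m = 2.792500, f(m) = 4.188672 > 0 → root in [2.620000, 2.792500]
step 4: m = 2.706250, f(m) = 1.963504 > 0 → root in [2.620000, 2.706250]
step 5: m = 2.663125, f(m) = 0.896458 > 0 → root in [2.620000, 2.663125]

[2.620000, 2.663125]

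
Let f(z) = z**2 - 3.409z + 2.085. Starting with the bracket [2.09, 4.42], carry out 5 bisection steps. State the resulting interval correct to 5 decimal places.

[2.59969, 2.67250]

f(2.090000) = -0.671710, f(4.420000) = 6.553620 (opposite signs)
step 1: m = 3.255000, f(m) = 1.583730 > 0 → root in [2.090000, 3.255000]
step 2: m = 2.672500, f(m) = 0.116704 > 0 → root in [2.090000, 2.672500]
step 3: m = 2.381250, f(m) = -0.362330 < 0 → root in [2.381250, 2.672500]
step 4: m = 2.526875, f(m) = -0.144020 < 0 → root in [2.526875, 2.672500]
step 5: m = 2.599687, f(m) = -0.018960 < 0 → root in [2.599687, 2.672500]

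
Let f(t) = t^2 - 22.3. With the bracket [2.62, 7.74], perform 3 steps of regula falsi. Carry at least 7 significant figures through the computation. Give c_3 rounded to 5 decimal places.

f(2.620000) = -15.435600, f(7.740000) = 37.607600
step 1: c = 4.109923, f(c) = -5.408535 < 0 → new bracket [4.109923, 7.740000]
step 2: c = 4.566342, f(c) = -1.448519 < 0 → new bracket [4.566342, 7.740000]
step 3: c = 4.684047, f(c) = -0.359701 < 0 → new bracket [4.684047, 7.740000]

4.68405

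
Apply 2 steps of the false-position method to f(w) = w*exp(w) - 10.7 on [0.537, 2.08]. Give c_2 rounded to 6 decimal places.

False-position update: c = (a·f(b) − b·f(a))/(f(b) − f(a)); replace the endpoint whose sign matches f(c).
f(0.537000) = -9.781265, f(2.080000) = 5.949295
step 1: c = 1.496438, f(c) = -4.017280 < 0 → new bracket [1.496438, 2.080000]
step 2: c = 1.731657, f(c) = -0.916120 < 0 → new bracket [1.731657, 2.080000]

1.731657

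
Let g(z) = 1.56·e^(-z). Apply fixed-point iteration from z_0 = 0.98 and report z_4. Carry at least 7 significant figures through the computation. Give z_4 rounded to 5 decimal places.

0.81078

z_1 = g(0.980000) = 0.585485
z_2 = g(0.585485) = 0.868663
z_3 = g(0.868663) = 0.654439
z_4 = g(0.654439) = 0.810785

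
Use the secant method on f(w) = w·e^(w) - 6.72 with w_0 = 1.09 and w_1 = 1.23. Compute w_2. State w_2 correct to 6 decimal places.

1.593984

f(w_0) = -3.478041, f(w_1) = -2.511888
w_2 = 1.230000 - (-2.511888)·(1.230000 - 1.090000)/(-2.511888 - (-3.478041)) = 1.593984; f(w_2) = 1.127698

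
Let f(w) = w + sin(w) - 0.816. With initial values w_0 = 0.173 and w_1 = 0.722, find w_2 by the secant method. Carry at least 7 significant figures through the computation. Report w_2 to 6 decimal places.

0.422100

f(w_0) = -0.470862, f(w_1) = 0.566887
w_2 = 0.722000 - (0.566887)·(0.722000 - 0.173000)/(0.566887 - (-0.470862)) = 0.422100; f(w_2) = 0.015777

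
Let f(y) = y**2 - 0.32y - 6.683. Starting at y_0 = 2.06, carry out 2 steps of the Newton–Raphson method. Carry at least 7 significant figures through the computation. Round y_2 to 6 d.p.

2.752989

f'(y) = 2y - 0.32
y_0 = 2.060000: f = -3.098600, f' = 3.800000 → y_1 = 2.060000 - (-3.098600)/(3.800000) = 2.875421
y_1 = 2.875421: f = 0.664911, f' = 5.430842 → y_2 = 2.875421 - (0.664911)/(5.430842) = 2.752989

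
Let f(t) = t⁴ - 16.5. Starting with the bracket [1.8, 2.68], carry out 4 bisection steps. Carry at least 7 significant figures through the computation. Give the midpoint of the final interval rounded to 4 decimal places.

1.9925

f(1.800000) = -6.002400, f(2.680000) = 35.086870 (opposite signs)
step 1: m = 2.240000, f(m) = 8.676310 > 0 → root in [1.800000, 2.240000]
step 2: m = 2.020000, f(m) = 0.149664 > 0 → root in [1.800000, 2.020000]
step 3: m = 1.910000, f(m) = -3.191366 < 0 → root in [1.910000, 2.020000]
step 4: m = 1.965000, f(m) = -1.590941 < 0 → root in [1.965000, 2.020000]
Midpoint of [1.965000, 2.020000] = 1.992500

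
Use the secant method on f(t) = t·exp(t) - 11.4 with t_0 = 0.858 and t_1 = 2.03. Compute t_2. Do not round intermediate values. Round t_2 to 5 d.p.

Secant update: t_(k+1) = t_k − f(t_k)·(t_k − t_(k-1))/(f(t_k) − f(t_(k-1))).
f(t_0) = -9.376459, f(t_1) = 4.056595
t_2 = 2.030000 - (4.056595)·(2.030000 - 0.858000)/(4.056595 - (-9.376459)) = 1.676072; f(t_2) = -2.442193

1.67607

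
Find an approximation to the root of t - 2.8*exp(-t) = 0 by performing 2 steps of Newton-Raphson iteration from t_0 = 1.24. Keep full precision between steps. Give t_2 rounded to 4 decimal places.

1.0148

f'(t) = 1 + 2.8*exp(-t)
t_0 = 1.240000: f = 0.429724, f' = 1.810276 → t_1 = 1.240000 - (0.429724)/(1.810276) = 1.002619
t_1 = 1.002619: f = -0.024748, f' = 2.027368 → t_2 = 1.002619 - (-0.024748)/(2.027368) = 1.014827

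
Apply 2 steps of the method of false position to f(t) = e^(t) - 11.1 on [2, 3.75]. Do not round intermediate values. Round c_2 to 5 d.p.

f(2.000000) = -3.710944, f(3.750000) = 31.421082
step 1: c = 2.184850, f(c) = -2.210686 < 0 → new bracket [2.184850, 3.750000]
step 2: c = 2.287730, f(c) = -1.247448 < 0 → new bracket [2.287730, 3.750000]

2.28773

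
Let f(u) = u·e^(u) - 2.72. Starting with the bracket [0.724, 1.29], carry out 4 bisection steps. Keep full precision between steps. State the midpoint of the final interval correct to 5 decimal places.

f(0.724000) = -1.226629, f(1.290000) = 1.966295 (opposite signs)
step 1: m = 1.007000, f(m) = 0.036538 > 0 → root in [0.724000, 1.007000]
step 2: m = 0.865500, f(m) = -0.663404 < 0 → root in [0.865500, 1.007000]
step 3: m = 0.936250, f(m) = -0.332189 < 0 → root in [0.936250, 1.007000]
step 4: m = 0.971625, f(m) = -0.152739 < 0 → root in [0.971625, 1.007000]
Midpoint of [0.971625, 1.007000] = 0.989313

0.98931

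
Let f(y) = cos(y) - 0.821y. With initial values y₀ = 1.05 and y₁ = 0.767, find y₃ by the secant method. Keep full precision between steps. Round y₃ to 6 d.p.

0.825826

Secant update: y_(k+1) = y_k − f(y_k)·(y_k − y_(k-1))/(f(y_k) − f(y_(k-1))).
f(y_0) = -0.364479, f(y_1) = 0.090289
y_2 = 0.767000 - (0.090289)·(0.767000 - 1.050000)/(0.090289 - (-0.364479)) = 0.823186; f(y_2) = 0.004052
y_3 = 0.823186 - (0.004052)·(0.823186 - 0.767000)/(0.004052 - (0.090289)) = 0.825826; f(y_3) = -0.000054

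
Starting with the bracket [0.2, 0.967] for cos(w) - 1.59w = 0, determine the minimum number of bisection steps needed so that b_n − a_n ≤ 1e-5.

Initial width b − a = 0.967 − 0.2 = 0.767000.
After n steps the width is (b−a)/2^n; need (b−a)/2^n ≤ 1e-5.
So n ≥ log₂(0.767000/1e-5) = log₂(76700.0000) ≈ 16.2269.
Hence n = 17.

17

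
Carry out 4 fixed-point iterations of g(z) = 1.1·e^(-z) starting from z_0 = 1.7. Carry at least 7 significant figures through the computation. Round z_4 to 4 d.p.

0.7033

z_1 = g(1.700000) = 0.200952
z_2 = g(0.200952) = 0.899747
z_3 = g(0.899747) = 0.447340
z_4 = g(0.447340) = 0.703259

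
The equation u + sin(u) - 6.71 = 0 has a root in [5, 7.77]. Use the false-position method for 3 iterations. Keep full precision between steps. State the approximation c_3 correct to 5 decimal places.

False-position update: c = (a·f(b) − b·f(a))/(f(b) − f(a)); replace the endpoint whose sign matches f(c).
f(5.000000) = -2.668924, f(7.770000) = 2.056476
step 1: c = 6.564507, f(c) = 0.132132 > 0 → new bracket [5.000000, 6.564507]
step 2: c = 6.490705, f(c) = -0.013261 < 0 → new bracket [6.490705, 6.564507]
step 3: c = 6.497437, f(c) = 0.000052 > 0 → new bracket [6.490705, 6.497437]

6.49744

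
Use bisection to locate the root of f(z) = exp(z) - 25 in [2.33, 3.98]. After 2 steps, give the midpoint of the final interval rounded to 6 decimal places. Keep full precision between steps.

3.361250

f(2.330000) = -14.722058, f(3.980000) = 28.517034 (opposite signs)
step 1: m = 3.155000, f(m) = -1.546963 < 0 → root in [3.155000, 3.980000]
step 2: m = 3.567500, f(m) = 10.427913 > 0 → root in [3.155000, 3.567500]
Midpoint of [3.155000, 3.567500] = 3.361250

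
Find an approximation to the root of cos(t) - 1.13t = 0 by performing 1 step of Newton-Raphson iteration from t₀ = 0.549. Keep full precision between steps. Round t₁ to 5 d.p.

Newton update: t ← t − f(t)/f'(t).
f'(t) = -sin(t) - 1.13
t_0 = 0.549000: f = 0.232677, f' = -1.651834 → t_1 = 0.549000 - (0.232677)/(-1.651834) = 0.689860

0.68986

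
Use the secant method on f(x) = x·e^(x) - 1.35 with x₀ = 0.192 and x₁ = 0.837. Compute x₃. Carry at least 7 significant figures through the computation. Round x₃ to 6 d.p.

0.674399

Secant update: x_(k+1) = x_k − f(x_k)·(x_k − x_(k-1))/(f(x_k) − f(x_(k-1))).
f(x_0) = -1.117359, f(x_1) = 0.582991
x_2 = 0.837000 - (0.582991)·(0.837000 - 0.192000)/(0.582991 - (-1.117359)) = 0.615852; f(x_2) = -0.209915
x_3 = 0.615852 - (-0.209915)·(0.615852 - 0.837000)/(-0.209915 - (0.582991)) = 0.674399; f(x_3) = -0.026255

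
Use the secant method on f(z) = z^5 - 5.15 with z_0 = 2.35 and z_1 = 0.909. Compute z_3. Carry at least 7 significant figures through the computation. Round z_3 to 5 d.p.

1.99336

f(z_0) = 66.520315, f(z_1) = -4.529389
z_2 = 0.909000 - (-4.529389)·(0.909000 - 2.350000)/(-4.529389 - (66.520315)) = 1.000863; f(z_2) = -4.145677
z_3 = 1.000863 - (-4.145677)·(1.000863 - 0.909000)/(-4.145677 - (-4.529389)) = 1.993364; f(z_3) = 26.322665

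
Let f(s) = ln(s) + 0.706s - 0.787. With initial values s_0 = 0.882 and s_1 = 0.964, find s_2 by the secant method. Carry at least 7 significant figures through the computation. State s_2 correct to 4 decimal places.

Secant update: s_(k+1) = s_k − f(s_k)·(s_k − s_(k-1))/(f(s_k) − f(s_(k-1))).
f(s_0) = -0.289871, f(s_1) = -0.143080
s_2 = 0.964000 - (-0.143080)·(0.964000 - 0.882000)/(-0.143080 - (-0.289871)) = 1.043927; f(s_2) = -0.006998

1.0439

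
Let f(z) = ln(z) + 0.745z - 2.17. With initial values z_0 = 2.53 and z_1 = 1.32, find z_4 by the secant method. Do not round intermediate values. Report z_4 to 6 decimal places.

1.989439

Secant update: z_(k+1) = z_k − f(z_k)·(z_k − z_(k-1))/(f(z_k) − f(z_(k-1))).
f(z_0) = 0.643069, f(z_1) = -0.908968
z_2 = 1.320000 - (-0.908968)·(1.320000 - 2.530000)/(-0.908968 - (0.643069)) = 2.028650; f(z_2) = 0.048715
z_3 = 2.028650 - (0.048715)·(2.028650 - 1.320000)/(0.048715 - (-0.908968)) = 1.992603; f(z_3) = 0.003931
z_4 = 1.992603 - (0.003931)·(1.992603 - 2.028650)/(0.003931 - (0.048715)) = 1.989439; f(z_4) = -0.000015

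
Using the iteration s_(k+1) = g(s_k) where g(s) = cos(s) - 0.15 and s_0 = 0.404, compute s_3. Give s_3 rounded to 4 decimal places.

0.6928

s_1 = g(0.404000) = 0.769496
s_2 = g(0.769496) = 0.568261
s_3 = g(0.568261) = 0.692838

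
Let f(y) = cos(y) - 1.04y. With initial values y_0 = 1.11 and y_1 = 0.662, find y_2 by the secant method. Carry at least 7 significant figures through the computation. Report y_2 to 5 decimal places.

0.71746

f(y_0) = -0.709738, f(y_1) = 0.100284
y_2 = 0.662000 - (0.100284)·(0.662000 - 1.110000)/(0.100284 - (-0.709738)) = 0.717464; f(y_2) = 0.007312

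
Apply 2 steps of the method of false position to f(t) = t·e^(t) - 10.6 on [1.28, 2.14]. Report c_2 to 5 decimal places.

f(1.280000) = -5.996301, f(2.140000) = 7.588797
step 1: c = 1.659594, f(c) = -1.875225 < 0 → new bracket [1.659594, 2.140000]
step 2: c = 1.754783, f(c) = -0.453511 < 0 → new bracket [1.754783, 2.140000]

1.75478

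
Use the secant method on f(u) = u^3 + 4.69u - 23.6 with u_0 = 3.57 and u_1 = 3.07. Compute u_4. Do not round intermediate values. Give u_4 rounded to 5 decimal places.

f(u_0) = 38.642593, f(u_1) = 19.732743
u_2 = 3.070000 - (19.732743)·(3.070000 - 3.570000)/(19.732743 - (38.642593)) = 2.548242; f(u_2) = 4.898352
u_3 = 2.548242 - (4.898352)·(2.548242 - 3.070000)/(4.898352 - (19.732743)) = 2.375956; f(u_3) = 0.955898
u_4 = 2.375956 - (0.955898)·(2.375956 - 2.548242)/(0.955898 - (4.898352)) = 2.334183; f(u_4) = 0.064903

2.33418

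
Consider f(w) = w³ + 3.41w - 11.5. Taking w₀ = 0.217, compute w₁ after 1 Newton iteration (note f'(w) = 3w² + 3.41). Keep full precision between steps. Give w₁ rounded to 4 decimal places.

3.2440

w_0 = 0.217000: f = -10.749812, f' = 3.551267 → w_1 = 0.217000 - (-10.749812)/(3.551267) = 3.244036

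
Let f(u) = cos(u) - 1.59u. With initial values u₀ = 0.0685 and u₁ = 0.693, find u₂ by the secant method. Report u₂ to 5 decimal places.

Secant update: u_(k+1) = u_k − f(u_k)·(u_k − u_(k-1))/(f(u_k) − f(u_(k-1))).
f(u_0) = 0.888740, f(u_1) = -0.332537
u_2 = 0.693000 - (-0.332537)·(0.693000 - 0.068500)/(-0.332537 - (0.888740)) = 0.522957; f(u_2) = 0.034844

0.52296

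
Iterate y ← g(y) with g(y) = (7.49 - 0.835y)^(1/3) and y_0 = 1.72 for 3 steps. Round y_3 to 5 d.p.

y_1 = g(1.720000) = 1.822536
y_2 = g(1.822536) = 1.813903
y_3 = g(1.813903) = 1.814633

1.81463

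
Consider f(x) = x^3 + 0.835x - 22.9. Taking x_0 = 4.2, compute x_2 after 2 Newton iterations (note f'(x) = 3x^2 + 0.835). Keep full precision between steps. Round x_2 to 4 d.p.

x_0 = 4.200000: f = 54.695000, f' = 53.755000 → x_1 = 4.200000 - (54.695000)/(53.755000) = 3.182513
x_1 = 3.182513: f = 11.991136, f' = 31.220172 → x_2 = 3.182513 - (11.991136)/(31.220172) = 2.798430

2.7984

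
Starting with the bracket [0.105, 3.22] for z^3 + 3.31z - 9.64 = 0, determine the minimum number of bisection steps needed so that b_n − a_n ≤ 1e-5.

19

Initial width b − a = 3.22 − 0.105 = 3.115000.
After n steps the width is (b−a)/2^n; need (b−a)/2^n ≤ 1e-5.
So n ≥ log₂(3.115000/1e-5) = log₂(311500.0000) ≈ 18.2489.
Hence n = 19.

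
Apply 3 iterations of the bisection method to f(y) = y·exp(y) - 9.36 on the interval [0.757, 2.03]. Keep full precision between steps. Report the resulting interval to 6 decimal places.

[1.552625, 1.711750]

f(0.757000) = -7.746174, f(2.030000) = 6.096595 (opposite signs)
step 1: m = 1.393500, f(m) = -3.745691 < 0 → root in [1.393500, 2.030000]
step 2: m = 1.711750, f(m) = 0.120777 > 0 → root in [1.393500, 1.711750]
step 3: m = 1.552625, f(m) = -2.025626 < 0 → root in [1.552625, 1.711750]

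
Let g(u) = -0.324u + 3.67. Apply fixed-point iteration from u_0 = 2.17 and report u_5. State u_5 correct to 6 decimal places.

2.774052

u_1 = g(2.170000) = 2.966920
u_2 = g(2.966920) = 2.708718
u_3 = g(2.708718) = 2.792375
u_4 = g(2.792375) = 2.765270
u_5 = g(2.765270) = 2.774052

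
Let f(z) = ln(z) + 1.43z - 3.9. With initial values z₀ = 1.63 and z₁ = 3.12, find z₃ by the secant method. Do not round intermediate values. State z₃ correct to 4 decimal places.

f(z_0) = -1.080520, f(z_1) = 1.699433
z_2 = 3.120000 - (1.699433)·(3.120000 - 1.630000)/(1.699433 - (-1.080520)) = 2.209137; f(z_2) = 0.051669
z_3 = 2.209137 - (0.051669)·(2.209137 - 3.120000)/(0.051669 - (1.699433)) = 2.180576; f(z_3) = -0.002188

2.1806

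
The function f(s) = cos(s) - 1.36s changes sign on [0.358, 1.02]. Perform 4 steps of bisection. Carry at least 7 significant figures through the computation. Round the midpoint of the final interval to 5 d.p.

f(0.358000) = 0.449719, f(1.020000) = -0.863834 (opposite signs)
step 1: m = 0.689000, f(m) = -0.165158 < 0 → root in [0.358000, 0.689000]
step 2: m = 0.523500, f(m) = 0.154115 > 0 → root in [0.523500, 0.689000]
step 3: m = 0.606250, f(m) = -0.002709 < 0 → root in [0.523500, 0.606250]
step 4: m = 0.564875, f(m) = 0.076426 > 0 → root in [0.564875, 0.606250]
Midpoint of [0.564875, 0.606250] = 0.585562

0.58556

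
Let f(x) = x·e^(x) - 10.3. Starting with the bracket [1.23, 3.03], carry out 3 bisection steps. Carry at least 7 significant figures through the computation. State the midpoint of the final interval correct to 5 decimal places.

f(1.230000) = -6.091888, f(3.030000) = 52.412615 (opposite signs)
step 1: m = 2.130000, f(m) = 7.623666 > 0 → root in [1.230000, 2.130000]
step 2: m = 1.680000, f(m) = -1.285866 < 0 → root in [1.680000, 2.130000]
step 3: m = 1.905000, f(m) = 2.500472 > 0 → root in [1.680000, 1.905000]
Midpoint of [1.680000, 1.905000] = 1.792500

1.79250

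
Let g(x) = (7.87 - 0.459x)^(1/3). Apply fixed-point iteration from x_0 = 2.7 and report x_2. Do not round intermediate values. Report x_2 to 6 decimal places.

1.913631

x_1 = g(2.700000) = 1.878681
x_2 = g(1.878681) = 1.913631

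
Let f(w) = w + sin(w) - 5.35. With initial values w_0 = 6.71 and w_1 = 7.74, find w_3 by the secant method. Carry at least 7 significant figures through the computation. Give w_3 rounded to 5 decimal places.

5.81683

f(w_0) = 1.773973, f(w_1) = 3.383511
w_2 = 7.740000 - (3.383511)·(7.740000 - 6.710000)/(3.383511 - (1.773973)) = 5.574772; f(w_2) = -0.425858
w_3 = 5.574772 - (-0.425858)·(5.574772 - 7.740000)/(-0.425858 - (3.383511)) = 5.816828; f(w_3) = 0.017192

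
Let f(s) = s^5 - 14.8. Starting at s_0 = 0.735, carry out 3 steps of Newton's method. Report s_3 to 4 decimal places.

6.8682

f'(s) = 5s^4
s_0 = 0.735000: f = -14.585495, f' = 1.459215 → s_1 = 0.735000 - (-14.585495)/(1.459215) = 10.730438
s_1 = 10.730438: f = 142246.644922, f' = 66288.741915 → s_2 = 10.730438 - (142246.644922)/(66288.741915) = 8.584574
s_2 = 8.584574: f = 46607.492667, f' = 27154.693511 → s_3 = 8.584574 - (46607.492667)/(27154.693511) = 6.868204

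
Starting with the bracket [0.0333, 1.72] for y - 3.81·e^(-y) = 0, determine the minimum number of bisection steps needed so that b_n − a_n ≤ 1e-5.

Initial width b − a = 1.72 − 0.0333 = 1.686700.
After n steps the width is (b−a)/2^n; need (b−a)/2^n ≤ 1e-5.
So n ≥ log₂(1.686700/1e-5) = log₂(168670.0000) ≈ 17.3638.
Hence n = 18.

18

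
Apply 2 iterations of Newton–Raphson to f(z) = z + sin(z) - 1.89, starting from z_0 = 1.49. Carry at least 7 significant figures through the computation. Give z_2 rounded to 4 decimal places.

f'(z) = 1 + cos(z)
z_0 = 1.490000: f = 0.596738, f' = 1.080708 → z_1 = 1.490000 - (0.596738)/(1.080708) = 0.937827
z_1 = 0.937827: f = -0.145898, f' = 1.591541 → z_2 = 0.937827 - (-0.145898)/(1.591541) = 1.029498

1.0295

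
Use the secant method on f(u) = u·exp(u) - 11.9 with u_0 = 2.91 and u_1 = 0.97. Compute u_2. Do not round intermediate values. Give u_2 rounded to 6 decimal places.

Secant update: u_(k+1) = u_k − f(u_k)·(u_k − u_(k-1))/(f(u_k) − f(u_(k-1))).
f(u_0) = 41.518284, f(u_1) = -9.341194
u_2 = 0.970000 - (-9.341194)·(0.970000 - 2.910000)/(-9.341194 - (41.518284)) = 1.326313; f(u_2) = -6.903605

1.326313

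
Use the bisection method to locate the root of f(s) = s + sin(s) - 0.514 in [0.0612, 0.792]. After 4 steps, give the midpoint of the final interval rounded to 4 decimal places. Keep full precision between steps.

f(0.061200) = -0.391638, f(0.792000) = 0.989760 (opposite signs)
step 1: m = 0.426600, f(m) = 0.326378 > 0 → root in [0.061200, 0.426600]
step 2: m = 0.243900, f(m) = -0.028611 < 0 → root in [0.243900, 0.426600]
step 3: m = 0.335250, f(m) = 0.150255 > 0 → root in [0.243900, 0.335250]
step 4: m = 0.289575, f(m) = 0.061120 > 0 → root in [0.243900, 0.289575]
Midpoint of [0.243900, 0.289575] = 0.266738

0.2667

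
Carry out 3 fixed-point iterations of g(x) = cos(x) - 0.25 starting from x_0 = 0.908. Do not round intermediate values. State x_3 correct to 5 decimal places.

0.52505

x_1 = g(0.908000) = 0.365324
x_2 = g(0.365324) = 0.684008
x_3 = g(0.684008) = 0.525046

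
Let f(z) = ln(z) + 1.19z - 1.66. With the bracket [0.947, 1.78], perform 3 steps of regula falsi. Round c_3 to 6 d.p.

f(0.947000) = -0.587526, f(1.780000) = 1.034813
step 1: c = 1.248669, f(c) = 0.047994 > 0 → new bracket [0.947000, 1.248669]
step 2: c = 1.225887, f(c) = 0.002470 > 0 → new bracket [0.947000, 1.225887]
step 3: c = 1.224719, f(c) = 0.000128 > 0 → new bracket [0.947000, 1.224719]

1.224719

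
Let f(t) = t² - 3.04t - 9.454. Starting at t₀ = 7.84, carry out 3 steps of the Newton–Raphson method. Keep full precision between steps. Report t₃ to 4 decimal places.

Newton update: t ← t − f(t)/f'(t).
f'(t) = 2t - 3.04
t_0 = 7.840000: f = 28.178000, f' = 12.640000 → t_1 = 7.840000 - (28.178000)/(12.640000) = 5.610728
t_1 = 5.610728: f = 4.969654, f' = 8.181456 → t_2 = 5.610728 - (4.969654)/(8.181456) = 5.003299
t_2 = 5.003299: f = 0.368970, f' = 6.966597 → t_3 = 5.003299 - (0.368970)/(6.966597) = 4.950336

4.9503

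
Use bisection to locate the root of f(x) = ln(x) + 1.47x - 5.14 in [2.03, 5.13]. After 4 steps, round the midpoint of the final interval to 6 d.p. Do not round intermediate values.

f(2.030000) = -1.447864, f(5.130000) = 4.036206 (opposite signs)
step 1: m = 3.580000, f(m) = 1.397963 > 0 → root in [2.030000, 3.580000]
step 2: m = 2.805000, f(m) = 0.014754 > 0 → root in [2.030000, 2.805000]
step 3: m = 2.417500, f(m) = -0.703541 < 0 → root in [2.417500, 2.805000]
step 4: m = 2.611250, f(m) = -0.341633 < 0 → root in [2.611250, 2.805000]
Midpoint of [2.611250, 2.805000] = 2.708125

2.708125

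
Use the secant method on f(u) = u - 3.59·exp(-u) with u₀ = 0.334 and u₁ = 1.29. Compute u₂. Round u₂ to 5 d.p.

1.17635

Secant update: u_(k+1) = u_k − f(u_k)·(u_k − u_(k-1))/(f(u_k) − f(u_(k-1))).
f(u_0) = -2.236633, f(u_1) = 0.301778
u_2 = 1.290000 - (0.301778)·(1.290000 - 0.334000)/(0.301778 - (-2.236633)) = 1.176346; f(u_2) = 0.069178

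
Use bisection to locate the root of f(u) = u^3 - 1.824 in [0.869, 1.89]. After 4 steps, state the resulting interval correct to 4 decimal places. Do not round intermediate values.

[1.1881, 1.2519]

f(0.869000) = -1.167765, f(1.890000) = 4.927269 (opposite signs)
step 1: m = 1.379500, f(m) = 0.801216 > 0 → root in [0.869000, 1.379500]
step 2: m = 1.124250, f(m) = -0.403018 < 0 → root in [1.124250, 1.379500]
step 3: m = 1.251875, f(m) = 0.137927 > 0 → root in [1.124250, 1.251875]
step 4: m = 1.188063, f(m) = -0.147059 < 0 → root in [1.188063, 1.251875]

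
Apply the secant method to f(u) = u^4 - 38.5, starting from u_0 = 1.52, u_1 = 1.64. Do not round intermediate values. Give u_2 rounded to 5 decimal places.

3.61886

f(u_0) = -33.162052, f(u_1) = -31.266052
u_2 = 1.640000 - (-31.266052)·(1.640000 - 1.520000)/(-31.266052 - (-33.162052)) = 3.618864; f(u_2) = 133.009851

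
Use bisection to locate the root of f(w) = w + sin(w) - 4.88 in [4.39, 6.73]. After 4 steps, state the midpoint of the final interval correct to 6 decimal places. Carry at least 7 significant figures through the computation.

f(4.390000) = -1.438481, f(6.730000) = 2.282095 (opposite signs)
step 1: m = 5.560000, f(m) = 0.018224 > 0 → root in [4.390000, 5.560000]
step 2: m = 4.975000, f(m) = -0.870715 < 0 → root in [4.975000, 5.560000]
step 3: m = 5.267500, f(m) = -0.462342 < 0 → root in [5.267500, 5.560000]
step 4: m = 5.413750, f(m) = -0.230215 < 0 → root in [5.413750, 5.560000]
Midpoint of [5.413750, 5.560000] = 5.486875

5.486875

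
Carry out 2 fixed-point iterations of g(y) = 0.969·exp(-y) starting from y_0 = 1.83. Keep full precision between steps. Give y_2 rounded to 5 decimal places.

0.82950

y_1 = g(1.830000) = 0.155441
y_2 = g(0.155441) = 0.829501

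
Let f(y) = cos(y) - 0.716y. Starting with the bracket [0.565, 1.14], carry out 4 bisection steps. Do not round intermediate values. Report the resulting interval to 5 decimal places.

[0.85250, 0.88844]

f(0.565000) = 0.440049, f(1.140000) = -0.398645 (opposite signs)
step 1: m = 0.852500, f(m) = 0.047713 > 0 → root in [0.852500, 1.140000]
step 2: m = 0.996250, f(m) = -0.169861 < 0 → root in [0.852500, 0.996250]
step 3: m = 0.924375, f(m) = -0.059519 < 0 → root in [0.852500, 0.924375]
step 4: m = 0.888437, f(m) = -0.005496 < 0 → root in [0.852500, 0.888437]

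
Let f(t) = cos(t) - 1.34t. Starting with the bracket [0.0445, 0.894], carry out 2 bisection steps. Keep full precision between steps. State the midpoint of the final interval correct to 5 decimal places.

f(0.044500) = 0.939380, f(0.894000) = -0.571661 (opposite signs)
step 1: m = 0.469250, f(m) = 0.263113 > 0 → root in [0.469250, 0.894000]
step 2: m = 0.681625, f(m) = -0.136828 < 0 → root in [0.469250, 0.681625]
Midpoint of [0.469250, 0.681625] = 0.575438

0.57544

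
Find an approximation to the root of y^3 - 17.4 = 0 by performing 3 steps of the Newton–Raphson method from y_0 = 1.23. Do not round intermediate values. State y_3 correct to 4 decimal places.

Newton update: y ← y − f(y)/f'(y).
f'(y) = 3y^2
y_0 = 1.230000: f = -15.539133, f' = 4.538700 → y_1 = 1.230000 - (-15.539133)/(4.538700) = 4.653697
y_1 = 4.653697: f = 83.384623, f' = 64.970684 → y_2 = 4.653697 - (83.384623)/(64.970684) = 3.370278
y_2 = 3.370278: f = 20.882214, f' = 34.076315 → y_3 = 3.370278 - (20.882214)/(34.076315) = 2.757470

2.7575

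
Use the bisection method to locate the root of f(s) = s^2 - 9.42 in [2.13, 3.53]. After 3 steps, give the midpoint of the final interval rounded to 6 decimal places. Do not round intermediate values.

f(2.130000) = -4.883100, f(3.530000) = 3.040900 (opposite signs)
step 1: m = 2.830000, f(m) = -1.411100 < 0 → root in [2.830000, 3.530000]
step 2: m = 3.180000, f(m) = 0.692400 > 0 → root in [2.830000, 3.180000]
step 3: m = 3.005000, f(m) = -0.389975 < 0 → root in [3.005000, 3.180000]
Midpoint of [3.005000, 3.180000] = 3.092500

3.092500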